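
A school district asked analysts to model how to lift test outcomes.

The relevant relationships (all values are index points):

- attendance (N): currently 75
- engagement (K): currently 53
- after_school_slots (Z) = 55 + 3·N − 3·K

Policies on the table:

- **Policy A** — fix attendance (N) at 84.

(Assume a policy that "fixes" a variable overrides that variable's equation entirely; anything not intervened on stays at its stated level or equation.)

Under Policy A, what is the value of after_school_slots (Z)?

Policy A (N := 84):
  N = 84
  K = 53
  Z = 55 + 3·84 − 3·53 = 148

148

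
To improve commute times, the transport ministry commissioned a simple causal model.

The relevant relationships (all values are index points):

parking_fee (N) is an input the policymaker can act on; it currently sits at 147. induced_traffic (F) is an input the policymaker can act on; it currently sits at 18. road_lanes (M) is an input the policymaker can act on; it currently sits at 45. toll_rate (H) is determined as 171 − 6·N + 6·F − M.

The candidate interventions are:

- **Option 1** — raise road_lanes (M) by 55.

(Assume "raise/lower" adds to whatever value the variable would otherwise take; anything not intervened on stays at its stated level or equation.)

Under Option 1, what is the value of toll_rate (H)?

Option 1 (M + 55):
  N = 147
  F = 18
  M = 45 + 55 = 100
  H = 171 − 6·147 + 6·18 − 100 = -703

-703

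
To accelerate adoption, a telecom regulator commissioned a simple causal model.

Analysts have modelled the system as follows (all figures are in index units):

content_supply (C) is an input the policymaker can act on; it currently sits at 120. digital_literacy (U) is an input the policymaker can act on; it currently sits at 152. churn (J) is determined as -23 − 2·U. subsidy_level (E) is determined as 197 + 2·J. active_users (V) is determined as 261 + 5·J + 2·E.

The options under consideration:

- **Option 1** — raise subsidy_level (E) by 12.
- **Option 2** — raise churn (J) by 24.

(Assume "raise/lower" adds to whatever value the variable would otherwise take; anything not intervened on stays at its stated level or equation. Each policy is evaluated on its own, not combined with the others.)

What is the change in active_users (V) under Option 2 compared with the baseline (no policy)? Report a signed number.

216

Baseline:
  U = 152
  J = -23 − 2·152 = -327
  E = 197 + 2·(-327) = -457
  V = 261 + 5·(-327) + 2·(-457) = -2288
Option 2 (J + 24):
  U = 152
  J = -23 − 2·152 (+24 from intervention) = -303
  E = 197 + 2·(-303) = -409
  V = 261 + 5·(-303) + 2·(-409) = -2072
Change in V: -2072 − (-2288) = 216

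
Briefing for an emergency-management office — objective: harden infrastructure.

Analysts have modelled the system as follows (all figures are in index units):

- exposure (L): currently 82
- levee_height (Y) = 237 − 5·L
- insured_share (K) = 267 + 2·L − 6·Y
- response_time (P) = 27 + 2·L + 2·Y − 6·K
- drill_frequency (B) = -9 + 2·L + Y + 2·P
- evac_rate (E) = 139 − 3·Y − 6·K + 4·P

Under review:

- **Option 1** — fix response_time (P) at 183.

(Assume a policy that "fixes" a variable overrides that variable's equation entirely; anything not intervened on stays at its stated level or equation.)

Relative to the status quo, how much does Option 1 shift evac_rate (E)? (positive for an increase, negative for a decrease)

Baseline:
  L = 82
  Y = 237 − 5·82 = -173
  K = 267 + 2·82 − 6·(-173) = 1469
  P = 27 + 2·82 + 2·(-173) − 6·1469 = -8969
  E = 139 − 3·(-173) − 6·1469 + 4·(-8969) = -44032
Option 1 (P := 183):
  L = 82
  Y = 237 − 5·82 = -173
  K = 267 + 2·82 − 6·(-173) = 1469
  P = 183
  E = 139 − 3·(-173) − 6·1469 + 4·183 = -7424
Change in E: -7424 − (-44032) = 36608

36608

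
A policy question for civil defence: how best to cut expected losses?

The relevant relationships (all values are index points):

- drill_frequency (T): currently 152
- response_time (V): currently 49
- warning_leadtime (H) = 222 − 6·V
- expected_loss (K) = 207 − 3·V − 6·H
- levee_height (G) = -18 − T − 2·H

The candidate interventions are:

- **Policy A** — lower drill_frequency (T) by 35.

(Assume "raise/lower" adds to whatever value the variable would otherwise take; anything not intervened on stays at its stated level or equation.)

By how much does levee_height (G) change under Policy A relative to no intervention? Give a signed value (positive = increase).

Baseline:
  T = 152
  V = 49
  H = 222 − 6·49 = -72
  G = -18 − 152 − 2·(-72) = -26
Policy A (T − 35):
  T = 152 − 35 = 117
  V = 49
  H = 222 − 6·49 = -72
  G = -18 − 117 − 2·(-72) = 9
Change in G: 9 − (-26) = 35

35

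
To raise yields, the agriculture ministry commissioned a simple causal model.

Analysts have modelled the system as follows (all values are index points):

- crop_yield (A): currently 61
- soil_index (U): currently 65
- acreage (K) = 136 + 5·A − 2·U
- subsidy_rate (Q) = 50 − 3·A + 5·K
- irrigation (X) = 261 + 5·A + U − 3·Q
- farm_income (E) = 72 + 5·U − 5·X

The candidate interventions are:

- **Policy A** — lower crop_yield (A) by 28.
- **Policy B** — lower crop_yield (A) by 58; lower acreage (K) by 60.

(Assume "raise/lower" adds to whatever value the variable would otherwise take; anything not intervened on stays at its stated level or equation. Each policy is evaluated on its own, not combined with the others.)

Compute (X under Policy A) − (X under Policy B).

Policy A (A − 28):
  A = 61 − 28 = 33
  U = 65
  K = 136 + 5·33 − 2·65 = 171
  Q = 50 − 3·33 + 5·171 = 806
  X = 261 + 5·33 + 65 − 3·806 = -1927
Policy B (A − 58, K − 60):
  A = 61 − 58 = 3
  U = 65
  K = 136 + 5·3 − 2·65 (−60 from intervention) = -39
  Q = 50 − 3·3 + 5·(-39) = -154
  X = 261 + 5·3 + 65 − 3·(-154) = 803
X: -1927 − 803 = -2730

-2730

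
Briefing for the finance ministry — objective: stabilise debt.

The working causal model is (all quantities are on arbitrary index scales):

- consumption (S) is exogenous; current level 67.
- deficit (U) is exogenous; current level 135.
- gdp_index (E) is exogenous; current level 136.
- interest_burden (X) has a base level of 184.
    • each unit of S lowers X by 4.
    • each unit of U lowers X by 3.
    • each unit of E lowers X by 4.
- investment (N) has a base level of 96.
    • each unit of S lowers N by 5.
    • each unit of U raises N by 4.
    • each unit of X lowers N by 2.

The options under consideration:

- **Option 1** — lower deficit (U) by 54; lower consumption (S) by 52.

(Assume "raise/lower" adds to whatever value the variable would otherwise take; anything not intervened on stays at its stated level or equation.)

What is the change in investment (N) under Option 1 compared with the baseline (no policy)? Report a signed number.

-696

Baseline:
  S = 67
  U = 135
  E = 136
  X = 184 − 4·67 − 3·135 − 4·136 = -1033
  N = 96 − 5·67 + 4·135 − 2·(-1033) = 2367
Option 1 (U − 54, S − 52):
  S = 67 − 52 = 15
  U = 135 − 54 = 81
  E = 136
  X = 184 − 4·15 − 3·81 − 4·136 = -663
  N = 96 − 5·15 + 4·81 − 2·(-663) = 1671
Change in N: 1671 − 2367 = -696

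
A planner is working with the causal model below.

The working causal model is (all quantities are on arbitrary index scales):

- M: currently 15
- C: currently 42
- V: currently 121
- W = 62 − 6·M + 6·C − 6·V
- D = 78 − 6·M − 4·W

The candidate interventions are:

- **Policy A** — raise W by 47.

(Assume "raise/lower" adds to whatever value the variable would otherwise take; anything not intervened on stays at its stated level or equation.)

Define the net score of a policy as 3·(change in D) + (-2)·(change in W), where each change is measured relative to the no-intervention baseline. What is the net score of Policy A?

Baseline:
  M = 15
  C = 42
  V = 121
  W = 62 − 6·15 + 6·42 − 6·121 = -502
  D = 78 − 6·15 − 4·(-502) = 1996
Policy A (W + 47):
  M = 15
  C = 42
  V = 121
  W = 62 − 6·15 + 6·42 − 6·121 (+47 from intervention) = -455
  D = 78 − 6·15 − 4·(-455) = 1808
ΔD = 1808 − 1996 = -188; ΔW = -455 − (-502) = 47
Score = 3·(-188) + (-2)·47 = -658

-658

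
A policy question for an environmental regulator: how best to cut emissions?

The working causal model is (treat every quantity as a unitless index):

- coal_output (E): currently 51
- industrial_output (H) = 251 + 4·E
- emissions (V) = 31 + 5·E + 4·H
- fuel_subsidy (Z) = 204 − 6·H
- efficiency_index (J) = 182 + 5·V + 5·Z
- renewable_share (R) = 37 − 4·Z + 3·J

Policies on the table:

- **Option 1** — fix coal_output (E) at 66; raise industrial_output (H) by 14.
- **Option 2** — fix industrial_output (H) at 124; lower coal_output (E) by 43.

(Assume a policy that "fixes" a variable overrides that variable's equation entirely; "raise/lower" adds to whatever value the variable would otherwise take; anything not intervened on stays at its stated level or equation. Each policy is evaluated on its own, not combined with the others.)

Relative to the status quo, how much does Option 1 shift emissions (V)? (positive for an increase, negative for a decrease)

Baseline:
  E = 51
  H = 251 + 4·51 = 455
  V = 31 + 5·51 + 4·455 = 2106
Option 1 (E := 66, H + 14):
  E = 66
  H = 251 + 4·66 (+14 from intervention) = 529
  V = 31 + 5·66 + 4·529 = 2477
Change in V: 2477 − 2106 = 371

371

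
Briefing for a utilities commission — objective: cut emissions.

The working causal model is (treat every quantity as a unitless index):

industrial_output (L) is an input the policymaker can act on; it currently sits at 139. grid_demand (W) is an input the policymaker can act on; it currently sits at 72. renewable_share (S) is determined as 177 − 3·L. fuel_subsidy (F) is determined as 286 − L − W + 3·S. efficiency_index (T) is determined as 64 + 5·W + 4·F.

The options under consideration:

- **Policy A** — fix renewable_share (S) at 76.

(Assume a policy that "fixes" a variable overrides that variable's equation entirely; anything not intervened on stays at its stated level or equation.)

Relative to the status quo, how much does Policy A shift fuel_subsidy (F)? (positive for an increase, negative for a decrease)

948

Baseline:
  L = 139
  W = 72
  S = 177 − 3·139 = -240
  F = 286 − 139 − 72 + 3·(-240) = -645
Policy A (S := 76):
  L = 139
  W = 72
  S = 76
  F = 286 − 139 − 72 + 3·76 = 303
Change in F: 303 − (-645) = 948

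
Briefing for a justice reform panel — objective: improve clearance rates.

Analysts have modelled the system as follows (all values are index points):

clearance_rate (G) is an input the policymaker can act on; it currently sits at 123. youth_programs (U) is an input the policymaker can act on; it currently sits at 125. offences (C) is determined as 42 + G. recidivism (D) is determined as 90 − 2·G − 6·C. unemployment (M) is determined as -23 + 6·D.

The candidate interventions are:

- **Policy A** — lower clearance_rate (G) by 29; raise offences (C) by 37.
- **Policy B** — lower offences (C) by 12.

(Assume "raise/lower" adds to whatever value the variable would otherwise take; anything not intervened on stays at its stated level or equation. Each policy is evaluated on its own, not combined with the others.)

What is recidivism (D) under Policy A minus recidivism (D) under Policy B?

-62

Policy A (G − 29, C + 37):
  G = 123 − 29 = 94
  C = 42 + 94 (+37 from intervention) = 173
  D = 90 − 2·94 − 6·173 = -1136
Policy B (C − 12):
  G = 123
  C = 42 + 123 (−12 from intervention) = 153
  D = 90 − 2·123 − 6·153 = -1074
D: -1136 − (-1074) = -62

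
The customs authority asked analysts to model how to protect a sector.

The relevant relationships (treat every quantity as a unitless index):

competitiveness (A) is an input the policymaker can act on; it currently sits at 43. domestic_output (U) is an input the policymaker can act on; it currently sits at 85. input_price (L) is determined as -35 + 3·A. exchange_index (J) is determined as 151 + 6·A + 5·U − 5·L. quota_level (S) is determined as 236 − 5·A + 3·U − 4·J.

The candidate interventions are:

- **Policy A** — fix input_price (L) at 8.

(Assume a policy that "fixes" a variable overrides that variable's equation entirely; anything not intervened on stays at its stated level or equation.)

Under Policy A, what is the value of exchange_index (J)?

794

Policy A (L := 8):
  A = 43
  U = 85
  L = 8
  J = 151 + 6·43 + 5·85 − 5·8 = 794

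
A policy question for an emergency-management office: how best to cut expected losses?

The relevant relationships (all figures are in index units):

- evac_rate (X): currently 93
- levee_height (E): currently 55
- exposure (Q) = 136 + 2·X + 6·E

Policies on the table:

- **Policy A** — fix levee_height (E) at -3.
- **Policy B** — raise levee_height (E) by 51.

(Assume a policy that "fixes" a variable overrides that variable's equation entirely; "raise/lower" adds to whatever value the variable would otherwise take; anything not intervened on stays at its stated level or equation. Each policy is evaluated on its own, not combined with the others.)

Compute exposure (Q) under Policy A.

Policy A (E := -3):
  X = 93
  E = -3
  Q = 136 + 2·93 + 6·(-3) = 304

304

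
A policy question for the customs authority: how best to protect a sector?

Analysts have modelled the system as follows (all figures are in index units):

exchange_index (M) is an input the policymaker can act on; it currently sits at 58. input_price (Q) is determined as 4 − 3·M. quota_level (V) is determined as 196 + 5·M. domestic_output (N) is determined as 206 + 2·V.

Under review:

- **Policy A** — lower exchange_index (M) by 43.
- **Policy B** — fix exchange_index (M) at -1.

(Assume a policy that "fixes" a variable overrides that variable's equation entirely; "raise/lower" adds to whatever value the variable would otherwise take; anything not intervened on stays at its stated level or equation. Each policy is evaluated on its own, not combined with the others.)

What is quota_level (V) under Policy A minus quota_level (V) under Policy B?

Policy A (M − 43):
  M = 58 − 43 = 15
  V = 196 + 5·15 = 271
Policy B (M := -1):
  M = -1
  V = 196 + 5·(-1) = 191
V: 271 − 191 = 80

80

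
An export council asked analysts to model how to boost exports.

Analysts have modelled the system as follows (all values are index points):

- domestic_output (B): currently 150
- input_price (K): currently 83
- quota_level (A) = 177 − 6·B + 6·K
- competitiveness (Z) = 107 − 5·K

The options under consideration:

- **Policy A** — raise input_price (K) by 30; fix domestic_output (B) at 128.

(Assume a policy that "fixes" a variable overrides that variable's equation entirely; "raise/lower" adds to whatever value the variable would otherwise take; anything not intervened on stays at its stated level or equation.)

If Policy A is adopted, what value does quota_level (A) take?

Policy A (K + 30, B := 128):
  B = 128
  K = 83 + 30 = 113
  A = 177 − 6·128 + 6·113 = 87

87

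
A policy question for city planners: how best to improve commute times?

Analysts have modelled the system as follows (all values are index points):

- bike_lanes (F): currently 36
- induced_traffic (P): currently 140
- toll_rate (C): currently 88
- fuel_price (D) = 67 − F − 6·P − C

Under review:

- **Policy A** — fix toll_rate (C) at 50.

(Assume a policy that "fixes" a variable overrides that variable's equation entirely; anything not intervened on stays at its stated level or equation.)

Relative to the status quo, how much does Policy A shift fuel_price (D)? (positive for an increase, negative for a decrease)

Baseline:
  F = 36
  P = 140
  C = 88
  D = 67 − 36 − 6·140 − 88 = -897
Policy A (C := 50):
  F = 36
  P = 140
  C = 50
  D = 67 − 36 − 6·140 − 50 = -859
Change in D: -859 − (-897) = 38

38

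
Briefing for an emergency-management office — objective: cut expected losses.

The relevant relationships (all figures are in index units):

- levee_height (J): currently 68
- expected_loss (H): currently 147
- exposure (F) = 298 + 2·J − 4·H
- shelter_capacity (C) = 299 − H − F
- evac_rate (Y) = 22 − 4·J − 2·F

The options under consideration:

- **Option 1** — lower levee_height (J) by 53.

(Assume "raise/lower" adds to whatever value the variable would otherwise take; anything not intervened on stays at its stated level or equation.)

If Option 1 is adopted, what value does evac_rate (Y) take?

Option 1 (J − 53):
  J = 68 − 53 = 15
  H = 147
  F = 298 + 2·15 − 4·147 = -260
  Y = 22 − 4·15 − 2·(-260) = 482

482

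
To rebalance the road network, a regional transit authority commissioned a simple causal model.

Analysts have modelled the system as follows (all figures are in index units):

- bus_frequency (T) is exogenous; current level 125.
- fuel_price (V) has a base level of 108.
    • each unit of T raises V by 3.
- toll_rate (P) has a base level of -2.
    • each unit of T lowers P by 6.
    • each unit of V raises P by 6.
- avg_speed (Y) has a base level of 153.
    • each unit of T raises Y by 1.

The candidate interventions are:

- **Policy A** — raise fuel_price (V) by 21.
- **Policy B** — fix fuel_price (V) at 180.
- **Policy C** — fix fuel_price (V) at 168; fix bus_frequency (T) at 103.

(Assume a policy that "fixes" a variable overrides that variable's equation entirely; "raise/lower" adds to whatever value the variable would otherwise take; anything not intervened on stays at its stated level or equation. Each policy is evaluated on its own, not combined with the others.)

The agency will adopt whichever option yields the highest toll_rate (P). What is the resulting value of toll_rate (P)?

2272

Policy A (V + 21):
  T = 125
  V = 108 + 3·125 (+21 from intervention) = 504
  P = -2 − 6·125 + 6·504 = 2272
Policy B (V := 180):
  T = 125
  V = 180
  P = -2 − 6·125 + 6·180 = 328
Policy C (V := 168, T := 103):
  T = 103
  V = 168
  P = -2 − 6·103 + 6·168 = 388
Comparing — Policy A: P=2272, Policy B: P=328, Policy C: P=388. Highest is 2272 (Policy A).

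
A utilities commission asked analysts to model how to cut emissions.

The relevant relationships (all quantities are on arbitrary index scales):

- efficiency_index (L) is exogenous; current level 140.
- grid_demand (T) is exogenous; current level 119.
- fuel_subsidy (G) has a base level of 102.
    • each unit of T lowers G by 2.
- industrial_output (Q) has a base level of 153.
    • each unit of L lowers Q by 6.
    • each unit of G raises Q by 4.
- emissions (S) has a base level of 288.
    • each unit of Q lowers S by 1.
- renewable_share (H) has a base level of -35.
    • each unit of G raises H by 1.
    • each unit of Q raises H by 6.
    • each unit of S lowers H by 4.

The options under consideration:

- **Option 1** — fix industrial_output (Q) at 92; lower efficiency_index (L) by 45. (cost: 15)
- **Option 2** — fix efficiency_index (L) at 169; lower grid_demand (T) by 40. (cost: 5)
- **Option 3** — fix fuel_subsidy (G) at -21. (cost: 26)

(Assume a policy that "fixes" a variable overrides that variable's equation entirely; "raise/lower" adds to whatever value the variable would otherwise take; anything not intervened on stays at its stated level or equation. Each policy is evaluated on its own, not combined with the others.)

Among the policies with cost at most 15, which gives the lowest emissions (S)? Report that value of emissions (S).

196

Option 1 (Q := 92, L − 45):
  L = 140 − 45 = 95
  T = 119
  G = 102 − 2·119 = -136
  Q = 92
  S = 288 − 92 = 196
Option 2 (L := 169, T − 40):
  L = 169
  T = 119 − 40 = 79
  G = 102 − 2·79 = -56
  Q = 153 − 6·169 + 4·(-56) = -1085
  S = 288 − (-1085) = 1373
Comparing — Option 1: S=196, Option 2: S=1373. Lowest is 196 (Option 1).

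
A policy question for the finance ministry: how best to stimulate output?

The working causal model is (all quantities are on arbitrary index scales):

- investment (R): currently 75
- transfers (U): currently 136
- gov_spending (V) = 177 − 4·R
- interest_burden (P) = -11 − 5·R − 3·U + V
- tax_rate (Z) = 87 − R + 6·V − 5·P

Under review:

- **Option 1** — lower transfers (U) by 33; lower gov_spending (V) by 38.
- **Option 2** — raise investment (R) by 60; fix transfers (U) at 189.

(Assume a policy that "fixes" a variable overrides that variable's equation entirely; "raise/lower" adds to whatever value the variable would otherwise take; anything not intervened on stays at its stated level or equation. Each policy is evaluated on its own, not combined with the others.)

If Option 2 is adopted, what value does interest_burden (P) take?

Option 2 (R + 60, U := 189):
  R = 75 + 60 = 135
  U = 189
  V = 177 − 4·135 = -363
  P = -11 − 5·135 − 3·189 + (-363) = -1616

-1616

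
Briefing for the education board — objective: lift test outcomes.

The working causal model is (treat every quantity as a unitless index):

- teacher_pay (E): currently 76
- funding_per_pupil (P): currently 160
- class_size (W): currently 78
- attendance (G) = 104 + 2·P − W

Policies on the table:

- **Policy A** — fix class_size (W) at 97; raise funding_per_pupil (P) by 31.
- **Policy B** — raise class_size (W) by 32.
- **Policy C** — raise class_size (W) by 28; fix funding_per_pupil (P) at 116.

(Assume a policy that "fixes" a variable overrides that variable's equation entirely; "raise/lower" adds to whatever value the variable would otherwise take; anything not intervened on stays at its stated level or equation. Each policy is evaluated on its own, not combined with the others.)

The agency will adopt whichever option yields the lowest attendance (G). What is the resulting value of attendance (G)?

230

Policy A (W := 97, P + 31):
  P = 160 + 31 = 191
  W = 97
  G = 104 + 2·191 − 97 = 389
Policy B (W + 32):
  P = 160
  W = 78 + 32 = 110
  G = 104 + 2·160 − 110 = 314
Policy C (W + 28, P := 116):
  P = 116
  W = 78 + 28 = 106
  G = 104 + 2·116 − 106 = 230
Comparing — Policy A: G=389, Policy B: G=314, Policy C: G=230. Lowest is 230 (Policy C).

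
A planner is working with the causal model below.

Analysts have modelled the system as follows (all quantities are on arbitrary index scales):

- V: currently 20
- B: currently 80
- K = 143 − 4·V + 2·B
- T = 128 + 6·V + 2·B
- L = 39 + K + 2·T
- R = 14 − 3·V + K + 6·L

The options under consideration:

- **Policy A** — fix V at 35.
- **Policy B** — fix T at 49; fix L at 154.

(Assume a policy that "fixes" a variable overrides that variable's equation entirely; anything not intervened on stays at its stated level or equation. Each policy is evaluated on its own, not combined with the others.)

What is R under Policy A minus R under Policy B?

6159

Policy A (V := 35):
  V = 35
  B = 80
  K = 143 − 4·35 + 2·80 = 163
  T = 128 + 6·35 + 2·80 = 498
  L = 39 + 163 + 2·498 = 1198
  R = 14 − 3·35 + 163 + 6·1198 = 7260
Policy B (T := 49, L := 154):
  V = 20
  B = 80
  K = 143 − 4·20 + 2·80 = 223
  T = 49
  L = 154
  R = 14 − 3·20 + 223 + 6·154 = 1101
R: 7260 − 1101 = 6159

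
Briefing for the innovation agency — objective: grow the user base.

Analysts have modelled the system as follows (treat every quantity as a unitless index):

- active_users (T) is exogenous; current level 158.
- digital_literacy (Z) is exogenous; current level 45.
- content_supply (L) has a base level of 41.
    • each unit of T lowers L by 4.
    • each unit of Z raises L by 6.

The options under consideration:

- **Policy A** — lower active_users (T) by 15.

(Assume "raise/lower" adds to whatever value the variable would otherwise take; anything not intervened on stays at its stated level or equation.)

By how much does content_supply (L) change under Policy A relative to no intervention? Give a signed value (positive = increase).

Baseline:
  T = 158
  Z = 45
  L = 41 − 4·158 + 6·45 = -321
Policy A (T − 15):
  T = 158 − 15 = 143
  Z = 45
  L = 41 − 4·143 + 6·45 = -261
Change in L: -261 − (-321) = 60

60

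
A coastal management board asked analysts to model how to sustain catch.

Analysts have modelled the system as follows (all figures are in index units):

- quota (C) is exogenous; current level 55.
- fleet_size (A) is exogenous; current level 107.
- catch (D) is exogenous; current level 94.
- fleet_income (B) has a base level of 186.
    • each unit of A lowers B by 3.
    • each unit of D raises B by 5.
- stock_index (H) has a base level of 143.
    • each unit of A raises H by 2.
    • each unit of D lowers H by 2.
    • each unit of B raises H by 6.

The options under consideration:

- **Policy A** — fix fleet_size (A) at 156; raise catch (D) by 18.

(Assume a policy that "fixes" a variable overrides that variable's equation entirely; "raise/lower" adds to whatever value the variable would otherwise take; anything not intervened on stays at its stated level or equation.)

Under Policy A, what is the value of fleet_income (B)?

Policy A (A := 156, D + 18):
  A = 156
  D = 94 + 18 = 112
  B = 186 − 3·156 + 5·112 = 278

278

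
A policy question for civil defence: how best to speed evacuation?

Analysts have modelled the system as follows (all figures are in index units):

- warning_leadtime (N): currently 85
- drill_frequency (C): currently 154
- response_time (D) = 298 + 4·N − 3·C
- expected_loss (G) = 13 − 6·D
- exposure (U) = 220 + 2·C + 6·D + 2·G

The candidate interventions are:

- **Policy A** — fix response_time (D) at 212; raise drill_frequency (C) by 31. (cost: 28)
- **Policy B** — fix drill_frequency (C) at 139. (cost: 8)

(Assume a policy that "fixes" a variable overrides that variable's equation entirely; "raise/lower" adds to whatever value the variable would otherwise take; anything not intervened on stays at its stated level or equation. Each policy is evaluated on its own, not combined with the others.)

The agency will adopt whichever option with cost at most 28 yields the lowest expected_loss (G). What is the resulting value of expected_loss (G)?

Policy A (D := 212, C + 31):
  N = 85
  C = 154 + 31 = 185
  D = 212
  G = 13 − 6·212 = -1259
Policy B (C := 139):
  N = 85
  C = 139
  D = 298 + 4·85 − 3·139 = 221
  G = 13 − 6·221 = -1313
Comparing — Policy A: G=-1259, Policy B: G=-1313. Lowest is -1313 (Policy B).

-1313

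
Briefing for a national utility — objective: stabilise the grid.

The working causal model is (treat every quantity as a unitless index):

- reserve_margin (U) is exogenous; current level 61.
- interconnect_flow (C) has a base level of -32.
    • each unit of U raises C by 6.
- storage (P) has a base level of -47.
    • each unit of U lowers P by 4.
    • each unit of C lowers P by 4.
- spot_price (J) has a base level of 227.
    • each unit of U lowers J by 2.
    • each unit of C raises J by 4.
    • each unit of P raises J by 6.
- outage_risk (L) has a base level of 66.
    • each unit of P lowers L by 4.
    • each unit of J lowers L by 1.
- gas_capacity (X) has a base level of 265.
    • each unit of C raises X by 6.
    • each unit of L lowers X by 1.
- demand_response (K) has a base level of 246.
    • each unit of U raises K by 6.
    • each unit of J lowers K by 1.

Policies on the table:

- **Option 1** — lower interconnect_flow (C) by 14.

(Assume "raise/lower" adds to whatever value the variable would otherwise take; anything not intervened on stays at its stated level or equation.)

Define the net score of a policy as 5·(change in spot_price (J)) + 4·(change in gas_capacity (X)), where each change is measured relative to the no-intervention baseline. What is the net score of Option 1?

3080

Baseline:
  U = 61
  C = -32 + 6·61 = 334
  P = -47 − 4·61 − 4·334 = -1627
  J = 227 − 2·61 + 4·334 + 6·(-1627) = -8321
  L = 66 − 4·(-1627) − (-8321) = 14895
  X = 265 + 6·334 − 14895 = -12626
Option 1 (C − 14):
  U = 61
  C = -32 + 6·61 (−14 from intervention) = 320
  P = -47 − 4·61 − 4·320 = -1571
  J = 227 − 2·61 + 4·320 + 6·(-1571) = -8041
  L = 66 − 4·(-1571) − (-8041) = 14391
  X = 265 + 6·320 − 14391 = -12206
ΔJ = -8041 − (-8321) = 280; ΔX = -12206 − (-12626) = 420
Score = 5·280 + 4·420 = 3080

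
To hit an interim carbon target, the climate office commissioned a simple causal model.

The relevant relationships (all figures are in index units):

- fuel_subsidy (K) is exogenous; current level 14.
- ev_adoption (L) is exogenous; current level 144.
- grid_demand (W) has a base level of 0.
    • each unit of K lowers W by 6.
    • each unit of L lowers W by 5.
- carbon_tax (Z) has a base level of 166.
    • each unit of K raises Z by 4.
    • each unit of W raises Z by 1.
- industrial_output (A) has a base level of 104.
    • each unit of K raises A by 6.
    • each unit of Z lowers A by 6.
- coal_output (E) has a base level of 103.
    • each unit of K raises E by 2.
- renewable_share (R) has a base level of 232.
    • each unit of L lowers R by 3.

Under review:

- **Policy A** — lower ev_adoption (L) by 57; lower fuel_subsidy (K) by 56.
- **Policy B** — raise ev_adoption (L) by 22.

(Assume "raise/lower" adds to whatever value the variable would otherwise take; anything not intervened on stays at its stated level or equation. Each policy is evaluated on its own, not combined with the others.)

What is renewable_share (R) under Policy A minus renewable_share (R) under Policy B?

Policy A (L − 57, K − 56):
  L = 144 − 57 = 87
  R = 232 − 3·87 = -29
Policy B (L + 22):
  L = 144 + 22 = 166
  R = 232 − 3·166 = -266
R: -29 − (-266) = 237

237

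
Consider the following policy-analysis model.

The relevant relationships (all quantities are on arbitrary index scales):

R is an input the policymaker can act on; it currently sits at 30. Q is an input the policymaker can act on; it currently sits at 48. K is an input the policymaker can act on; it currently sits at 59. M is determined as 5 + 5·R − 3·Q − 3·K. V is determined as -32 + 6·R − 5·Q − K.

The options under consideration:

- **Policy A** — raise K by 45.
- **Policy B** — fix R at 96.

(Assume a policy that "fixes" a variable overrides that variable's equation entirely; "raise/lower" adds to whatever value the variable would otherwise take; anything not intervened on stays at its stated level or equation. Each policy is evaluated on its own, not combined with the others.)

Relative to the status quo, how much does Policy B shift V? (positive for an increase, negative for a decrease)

396

Baseline:
  R = 30
  Q = 48
  K = 59
  V = -32 + 6·30 − 5·48 − 59 = -151
Policy B (R := 96):
  R = 96
  Q = 48
  K = 59
  V = -32 + 6·96 − 5·48 − 59 = 245
Change in V: 245 − (-151) = 396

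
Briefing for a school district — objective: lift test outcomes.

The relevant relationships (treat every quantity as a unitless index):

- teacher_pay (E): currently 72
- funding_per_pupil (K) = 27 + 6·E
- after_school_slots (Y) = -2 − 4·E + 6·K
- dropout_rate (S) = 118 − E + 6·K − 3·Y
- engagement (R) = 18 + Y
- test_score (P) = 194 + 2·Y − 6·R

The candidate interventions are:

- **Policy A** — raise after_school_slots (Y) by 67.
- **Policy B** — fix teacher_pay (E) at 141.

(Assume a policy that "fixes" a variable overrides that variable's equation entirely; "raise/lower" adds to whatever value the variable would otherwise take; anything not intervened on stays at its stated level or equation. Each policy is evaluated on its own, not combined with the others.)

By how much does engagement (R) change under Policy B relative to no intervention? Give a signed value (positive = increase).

Baseline:
  E = 72
  K = 27 + 6·72 = 459
  Y = -2 − 4·72 + 6·459 = 2464
  R = 18 + 2464 = 2482
Policy B (E := 141):
  E = 141
  K = 27 + 6·141 = 873
  Y = -2 − 4·141 + 6·873 = 4672
  R = 18 + 4672 = 4690
Change in R: 4690 − 2482 = 2208

2208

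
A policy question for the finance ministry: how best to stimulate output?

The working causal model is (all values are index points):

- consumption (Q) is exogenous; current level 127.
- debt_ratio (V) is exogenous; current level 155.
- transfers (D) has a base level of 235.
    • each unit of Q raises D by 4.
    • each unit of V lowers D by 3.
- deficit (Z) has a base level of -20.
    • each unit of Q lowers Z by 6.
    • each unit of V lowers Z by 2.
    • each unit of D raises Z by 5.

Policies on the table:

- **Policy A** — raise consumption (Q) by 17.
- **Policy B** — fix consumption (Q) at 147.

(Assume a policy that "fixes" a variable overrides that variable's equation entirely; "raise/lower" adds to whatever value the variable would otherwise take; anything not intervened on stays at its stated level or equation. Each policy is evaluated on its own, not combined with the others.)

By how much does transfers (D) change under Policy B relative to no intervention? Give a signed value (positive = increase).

80

Baseline:
  Q = 127
  V = 155
  D = 235 + 4·127 − 3·155 = 278
Policy B (Q := 147):
  Q = 147
  V = 155
  D = 235 + 4·147 − 3·155 = 358
Change in D: 358 − 278 = 80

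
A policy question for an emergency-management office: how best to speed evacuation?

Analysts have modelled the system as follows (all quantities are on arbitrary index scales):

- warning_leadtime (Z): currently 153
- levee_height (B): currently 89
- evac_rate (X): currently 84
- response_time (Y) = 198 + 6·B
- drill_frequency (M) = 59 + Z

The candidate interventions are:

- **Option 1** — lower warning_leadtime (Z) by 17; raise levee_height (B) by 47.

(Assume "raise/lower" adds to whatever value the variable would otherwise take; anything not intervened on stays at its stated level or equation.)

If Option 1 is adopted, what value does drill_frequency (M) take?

195

Option 1 (Z − 17, B + 47):
  Z = 153 − 17 = 136
  M = 59 + 136 = 195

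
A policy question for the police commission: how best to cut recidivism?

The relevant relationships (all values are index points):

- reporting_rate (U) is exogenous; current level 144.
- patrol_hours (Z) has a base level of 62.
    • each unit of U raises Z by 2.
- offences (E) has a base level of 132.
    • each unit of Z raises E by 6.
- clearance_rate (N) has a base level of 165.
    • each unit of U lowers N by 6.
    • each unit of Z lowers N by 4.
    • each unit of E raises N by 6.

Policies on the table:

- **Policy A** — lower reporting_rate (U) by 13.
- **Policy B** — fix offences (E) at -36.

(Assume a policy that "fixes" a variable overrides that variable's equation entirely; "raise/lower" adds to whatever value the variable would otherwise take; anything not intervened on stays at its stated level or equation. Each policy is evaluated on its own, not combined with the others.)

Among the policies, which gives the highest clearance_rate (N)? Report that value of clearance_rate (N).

10539

Policy A (U − 13):
  U = 144 − 13 = 131
  Z = 62 + 2·131 = 324
  E = 132 + 6·324 = 2076
  N = 165 − 6·131 − 4·324 + 6·2076 = 10539
Policy B (E := -36):
  U = 144
  Z = 62 + 2·144 = 350
  E = -36
  N = 165 − 6·144 − 4·350 + 6·(-36) = -2315
Comparing — Policy A: N=10539, Policy B: N=-2315. Highest is 10539 (Policy A).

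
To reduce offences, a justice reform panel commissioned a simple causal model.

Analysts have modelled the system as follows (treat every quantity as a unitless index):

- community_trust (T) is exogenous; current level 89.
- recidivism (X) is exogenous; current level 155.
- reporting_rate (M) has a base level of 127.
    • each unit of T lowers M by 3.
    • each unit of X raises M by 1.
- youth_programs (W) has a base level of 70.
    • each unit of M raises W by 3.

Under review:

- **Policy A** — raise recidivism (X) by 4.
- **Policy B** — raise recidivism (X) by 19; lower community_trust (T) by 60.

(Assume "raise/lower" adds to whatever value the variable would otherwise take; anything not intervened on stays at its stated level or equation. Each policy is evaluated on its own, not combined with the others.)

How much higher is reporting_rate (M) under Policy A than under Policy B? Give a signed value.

-195

Policy A (X + 4):
  T = 89
  X = 155 + 4 = 159
  M = 127 − 3·89 + 159 = 19
Policy B (X + 19, T − 60):
  T = 89 − 60 = 29
  X = 155 + 19 = 174
  M = 127 − 3·29 + 174 = 214
M: 19 − 214 = -195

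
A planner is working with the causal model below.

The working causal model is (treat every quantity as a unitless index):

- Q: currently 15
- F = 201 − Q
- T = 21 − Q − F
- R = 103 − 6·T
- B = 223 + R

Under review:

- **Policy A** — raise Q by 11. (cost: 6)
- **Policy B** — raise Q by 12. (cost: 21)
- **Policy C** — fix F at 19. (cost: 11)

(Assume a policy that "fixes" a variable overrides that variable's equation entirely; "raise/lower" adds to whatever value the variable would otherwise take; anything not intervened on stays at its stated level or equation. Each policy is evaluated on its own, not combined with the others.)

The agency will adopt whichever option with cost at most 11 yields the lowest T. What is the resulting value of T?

-180

Policy A (Q + 11):
  Q = 15 + 11 = 26
  F = 201 − 26 = 175
  T = 21 − 26 − 175 = -180
Policy C (F := 19):
  Q = 15
  F = 19
  T = 21 − 15 − 19 = -13
Comparing — Policy A: T=-180, Policy C: T=-13. Lowest is -180 (Policy A).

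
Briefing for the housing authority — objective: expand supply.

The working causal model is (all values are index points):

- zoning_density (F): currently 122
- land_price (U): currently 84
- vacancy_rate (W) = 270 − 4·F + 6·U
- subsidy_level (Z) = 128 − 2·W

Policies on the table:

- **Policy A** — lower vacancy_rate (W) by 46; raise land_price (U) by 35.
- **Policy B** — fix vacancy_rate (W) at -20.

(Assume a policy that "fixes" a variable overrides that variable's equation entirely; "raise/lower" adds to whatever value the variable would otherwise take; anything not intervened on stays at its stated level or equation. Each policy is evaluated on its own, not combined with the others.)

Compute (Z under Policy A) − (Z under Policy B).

Policy A (W − 46, U + 35):
  F = 122
  U = 84 + 35 = 119
  W = 270 − 4·122 + 6·119 (−46 from intervention) = 450
  Z = 128 − 2·450 = -772
Policy B (W := -20):
  F = 122
  U = 84
  W = -20
  Z = 128 − 2·(-20) = 168
Z: -772 − 168 = -940

-940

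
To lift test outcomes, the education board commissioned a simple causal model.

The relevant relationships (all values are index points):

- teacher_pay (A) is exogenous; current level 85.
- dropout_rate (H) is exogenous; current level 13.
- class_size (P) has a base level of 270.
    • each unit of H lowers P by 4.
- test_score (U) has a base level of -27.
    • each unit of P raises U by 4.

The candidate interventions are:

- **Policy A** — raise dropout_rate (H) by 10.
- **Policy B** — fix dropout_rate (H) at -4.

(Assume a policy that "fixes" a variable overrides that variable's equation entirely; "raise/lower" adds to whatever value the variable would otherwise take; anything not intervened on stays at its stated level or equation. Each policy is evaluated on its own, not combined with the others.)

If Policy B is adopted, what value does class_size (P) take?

Policy B (H := -4):
  H = -4
  P = 270 − 4·(-4) = 286

286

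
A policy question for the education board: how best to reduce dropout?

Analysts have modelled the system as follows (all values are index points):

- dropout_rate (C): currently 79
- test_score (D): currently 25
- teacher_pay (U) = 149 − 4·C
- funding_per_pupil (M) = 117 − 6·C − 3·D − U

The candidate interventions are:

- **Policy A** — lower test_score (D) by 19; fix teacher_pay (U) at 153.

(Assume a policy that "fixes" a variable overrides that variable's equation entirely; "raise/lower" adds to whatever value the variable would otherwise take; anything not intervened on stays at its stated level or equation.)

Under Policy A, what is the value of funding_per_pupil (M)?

-528

Policy A (D − 19, U := 153):
  C = 79
  D = 25 − 19 = 6
  U = 153
  M = 117 − 6·79 − 3·6 − 153 = -528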